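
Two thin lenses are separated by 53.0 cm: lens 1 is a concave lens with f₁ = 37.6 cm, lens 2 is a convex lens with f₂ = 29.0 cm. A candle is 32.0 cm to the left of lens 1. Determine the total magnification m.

f₁ = −37.6 cm (diverging).
Lens 1: 1/d_i1 = 1/(-37.6) − 1/(32.0) = -0.05785, so d_i1 = -17.29 cm; m₁ = −d_i1/d_o1 = +0.5403.
d_o2 = 53.0 − (-17.29) = 70.29 cm.
Lens 2: 1/d_i2 = 1/(29.0) − 1/(70.29) = 0.02026, so d_i2 = 49.37 cm; m₂ = −d_i2/d_o2 = -0.7023.
m = m₁·m₂ = (+0.5403)(-0.7023) = -0.379.

m = -0.379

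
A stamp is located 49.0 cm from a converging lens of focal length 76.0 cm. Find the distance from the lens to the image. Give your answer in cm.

Thin-lens equation: 1/s_i = 1/f − 1/s_o = 1/(76.00) − 1/(49.0) = 0.01316 − 0.02041 = -0.007250, so s_i = -138 cm.
The image is virtual, upright and enlarged, on the same side as the object.

138 cm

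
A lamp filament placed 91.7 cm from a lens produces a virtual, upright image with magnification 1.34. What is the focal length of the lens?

f = 361 cm (converging)

m = −d_i/d_o ⇒ d_i = −m·d_o = −(+1.34)·(91.7) = -122.9 cm.
1/f = 1/d_o + 1/d_i = 1/(91.7) + 1/(-122.9) = 0.002768, so f = 361 cm.
Since f is positive, the lens is converging.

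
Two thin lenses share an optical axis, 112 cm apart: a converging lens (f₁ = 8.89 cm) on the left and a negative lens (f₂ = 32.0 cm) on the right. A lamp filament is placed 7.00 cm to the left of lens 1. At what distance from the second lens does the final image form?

26.2 cm

Lens 1: 1/d_i1 = 1/f₁ − 1/d_o1 = 1/(8.89) − 1/(7.00) = -0.03037, so d_i1 = -32.93 cm.
The intermediate image is 32.93 cm to the left of lens 1 (virtual), which is 112 − (-32.93) = 144.9 cm to the left of lens 2, so d_o2 = +144.9 cm.
Lens 2 is diverging, so f₂ = −32.0 cm.
Lens 2: 1/d_i2 = 1/f₂ − 1/d_o2 = 1/(-32.0) − 1/(144.9) = -0.03815, so d_i2 = -26.2 cm.
The final image is virtual, 26.2 cm to the left of lens 2 (overall magnification ≈ 0.85).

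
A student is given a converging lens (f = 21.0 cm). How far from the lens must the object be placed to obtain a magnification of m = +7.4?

18.2 cm

m = −d_i/d_o ⇒ d_i = −m·d_o.
1/f = 1/d_o + 1/d_i = 1/d_o − 1/(m·d_o) = (1 − 1/m)/d_o, so d_o = f(1 − 1/m) = (21.00)(1 − 1/(+7.4)) = 18.2 cm.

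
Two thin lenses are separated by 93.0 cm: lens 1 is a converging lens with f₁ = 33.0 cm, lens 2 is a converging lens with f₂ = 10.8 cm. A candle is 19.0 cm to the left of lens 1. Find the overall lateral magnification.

Lens 1: 1/d_i1 = 1/(33.0) − 1/(19.0) = -0.02233, so d_i1 = -44.79 cm; m₁ = −d_i1/d_o1 = +2.357.
d_o2 = 93.0 − (-44.79) = 137.8 cm.
Lens 2: 1/d_i2 = 1/(10.8) − 1/(137.8) = 0.08534, so d_i2 = 11.72 cm; m₂ = −d_i2/d_o2 = -0.08504.
m = m₁·m₂ = (+2.357)(-0.08504) = -0.200.

m = -0.200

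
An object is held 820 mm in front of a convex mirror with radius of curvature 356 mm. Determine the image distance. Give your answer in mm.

f = R/2 = 356/2 = 178.0 mm; for a convex mirror, f = -178.0 mm.
Mirror equation: 1/d_i = 1/f − 1/d_o = 1/(-178.0) − 1/(820) = -0.005618 − 0.001220 = -0.006837, so d_i = -146 mm.
The image is virtual, upright and reduced, behind the mirror.

146 mm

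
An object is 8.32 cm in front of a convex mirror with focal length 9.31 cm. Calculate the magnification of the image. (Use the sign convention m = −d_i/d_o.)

m = +0.528

For a convex mirror, f = -9.31 cm.
1/d_i = 1/f − 1/d_o = 1/(-9.310) − 1/(8.32) = -0.2276, so d_i = -4.394 cm.
m = −d_i/d_o = −(-4.394)/(8.32) = +0.528.
The image is virtual, upright and reduced, behind the mirror.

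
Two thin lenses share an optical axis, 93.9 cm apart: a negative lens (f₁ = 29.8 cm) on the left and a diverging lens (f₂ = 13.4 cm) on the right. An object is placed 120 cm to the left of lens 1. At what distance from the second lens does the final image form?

12.0 cm

Lens 1 is diverging, so f₁ = −29.8 cm.
Lens 1: 1/d_i1 = 1/f₁ − 1/d_o1 = 1/(-29.8) − 1/(120) = -0.04189, so d_i1 = -23.87 cm.
The intermediate image is 23.87 cm to the left of lens 1 (virtual), which is 93.9 − (-23.87) = 117.8 cm to the left of lens 2, so d_o2 = +117.8 cm.
Lens 2 is diverging, so f₂ = −13.4 cm.
Lens 2: 1/d_i2 = 1/f₂ − 1/d_o2 = 1/(-13.4) − 1/(117.8) = -0.08312, so d_i2 = -12.0 cm.
The final image is virtual, 12.0 cm to the left of lens 2 (overall magnification ≈ 0.020).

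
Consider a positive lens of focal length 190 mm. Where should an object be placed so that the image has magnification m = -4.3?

234 mm

m = −d_i/d_o ⇒ d_i = −m·d_o.
1/f = 1/d_o + 1/d_i = 1/d_o − 1/(m·d_o) = (1 − 1/m)/d_o, so d_o = f(1 − 1/m) = (190.0)(1 − 1/(-4.3)) = 234 mm.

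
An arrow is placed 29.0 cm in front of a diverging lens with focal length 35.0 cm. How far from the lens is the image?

15.9 cm

For a diverging lens, f = -35.0 cm.
Lens equation: 1/s_i = 1/f − 1/s_o = 1/(-35.00) − 1/(29.0) = -0.02857 − 0.03448 = -0.06305, so s_i = -15.9 cm.
The image is virtual, upright and reduced, on the same side as the object.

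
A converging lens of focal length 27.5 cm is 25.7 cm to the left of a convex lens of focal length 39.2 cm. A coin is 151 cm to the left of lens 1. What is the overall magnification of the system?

m = -0.185

Lens 1: 1/d_i1 = 1/(27.5) − 1/(151) = 0.02974, so d_i1 = 33.62 cm; m₁ = −d_i1/d_o1 = -0.2226.
d_o2 = 25.7 − (33.62) = -7.920 cm (virtual object).
Lens 2: 1/d_i2 = 1/(39.2) − 1/(-7.920) = 0.1518, so d_i2 = 6.589 cm; m₂ = −d_i2/d_o2 = +0.8319.
m = m₁·m₂ = (-0.2226)(+0.8319) = -0.185.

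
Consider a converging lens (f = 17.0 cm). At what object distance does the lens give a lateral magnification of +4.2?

13.0 cm

m = −d_i/d_o ⇒ d_i = −m·d_o.
1/f = 1/d_o + 1/d_i = 1/d_o − 1/(m·d_o) = (1 − 1/m)/d_o, so d_o = f(1 − 1/m) = (17.00)(1 − 1/(+4.2)) = 13.0 cm.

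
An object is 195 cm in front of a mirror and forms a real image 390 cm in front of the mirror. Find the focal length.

Real image ⇒ d_i = +390 cm.
1/f = 1/d_o + 1/d_i = 1/(195) + 1/(390) = 0.007692, so f = 130 cm.
Since f is positive, the mirror is concave.

f = 130 cm (concave)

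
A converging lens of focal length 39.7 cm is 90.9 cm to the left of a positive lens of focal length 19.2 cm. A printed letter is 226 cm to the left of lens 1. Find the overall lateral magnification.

Lens 1: 1/d_i1 = 1/(39.7) − 1/(226) = 0.02076, so d_i1 = 48.16 cm; m₁ = −d_i1/d_o1 = -0.2131.
d_o2 = 90.9 − (48.16) = 42.74 cm.
Lens 2: 1/d_i2 = 1/(19.2) − 1/(42.74) = 0.02869, so d_i2 = 34.86 cm; m₂ = −d_i2/d_o2 = -0.8156.
m = m₁·m₂ = (-0.2131)(-0.8156) = +0.174.

m = +0.174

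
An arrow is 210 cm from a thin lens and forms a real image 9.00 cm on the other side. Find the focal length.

f = 8.63 cm (converging)

Real image ⇒ d_i = +9.00 cm.
1/f = 1/d_o + 1/d_i = 1/(210) + 1/(9.00) = 0.1159, so f = 8.63 cm.
Since f is positive, the thin lens is converging.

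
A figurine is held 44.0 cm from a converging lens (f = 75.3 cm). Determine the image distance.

106 cm

Lens equation: 1/q = 1/f − 1/p = 1/(75.30) − 1/(44.0) = 0.01328 − 0.02273 = -0.009447, so q = -106 cm.
The image is virtual, upright and enlarged, on the same side as the object.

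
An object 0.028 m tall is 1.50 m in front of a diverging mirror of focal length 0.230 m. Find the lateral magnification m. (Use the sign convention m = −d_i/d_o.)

m = +0.133

For a diverging mirror, f = -0.230 m.
1/d_i = 1/f − 1/d_o = 1/(-0.2300) − 1/(1.50) = -5.014, so d_i = -0.1994 m.
m = −d_i/d_o = −(-0.1994)/(1.50) = +0.133.
The image is virtual, upright and reduced, behind the mirror.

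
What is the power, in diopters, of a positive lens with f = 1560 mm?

f = 156 cm = 1.56 m.
P = 1/f = 1/(1.56 m) = +0.641 D.

P = +0.641 D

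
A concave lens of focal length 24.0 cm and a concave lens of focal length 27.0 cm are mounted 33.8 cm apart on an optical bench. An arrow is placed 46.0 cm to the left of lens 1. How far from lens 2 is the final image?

Lens 1 is diverging, so f₁ = −24.0 cm.
Lens 1: 1/d_i1 = 1/f₁ − 1/d_o1 = 1/(-24.0) − 1/(46.0) = -0.06341, so d_i1 = -15.77 cm.
The intermediate image is 15.77 cm to the left of lens 1 (virtual), which is 33.8 − (-15.77) = 49.57 cm to the left of lens 2, so d_o2 = +49.57 cm.
Lens 2 is diverging, so f₂ = −27.0 cm.
Lens 2: 1/d_i2 = 1/f₂ − 1/d_o2 = 1/(-27.0) − 1/(49.57) = -0.05721, so d_i2 = -17.5 cm.
The final image is virtual, 17.5 cm to the left of lens 2 (overall magnification ≈ 0.12).

17.5 cm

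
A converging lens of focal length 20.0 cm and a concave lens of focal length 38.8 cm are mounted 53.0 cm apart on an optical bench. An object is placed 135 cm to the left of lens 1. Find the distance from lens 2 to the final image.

Lens 1: 1/d_i1 = 1/f₁ − 1/d_o1 = 1/(20.0) − 1/(135) = 0.04259, so d_i1 = 23.48 cm.
The intermediate image is 23.48 cm to the right of lens 1, which is 53.0 − (23.48) = 29.52 cm to the left of lens 2, so d_o2 = +29.52 cm.
Lens 2 is diverging, so f₂ = −38.8 cm.
Lens 2: 1/d_i2 = 1/f₂ − 1/d_o2 = 1/(-38.8) − 1/(29.52) = -0.05965, so d_i2 = -16.8 cm.
The final image is virtual, 16.8 cm to the left of lens 2 (overall magnification ≈ -0.099).

16.8 cm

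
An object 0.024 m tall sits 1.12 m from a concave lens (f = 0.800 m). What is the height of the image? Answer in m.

0.0100 m

For a concave lens, f = -0.800 m.
1/d_i = 1/f − 1/d_o = 1/(-0.8000) − 1/(1.12) = -2.143, so d_i = -0.4667 m.
m = −d_i/d_o = +0.4167.
|h_i| = |m|·h_o = 0.4167 × 0.024 = 0.0100 m. The image is virtual, upright and reduced, on the same side as the object.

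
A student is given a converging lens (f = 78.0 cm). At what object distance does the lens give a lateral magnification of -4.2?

m = −d_i/d_o ⇒ d_i = −m·d_o.
1/f = 1/d_o + 1/d_i = 1/d_o − 1/(m·d_o) = (1 − 1/m)/d_o, so d_o = f(1 − 1/m) = (78.00)(1 − 1/(-4.2)) = 96.6 cm.

96.6 cm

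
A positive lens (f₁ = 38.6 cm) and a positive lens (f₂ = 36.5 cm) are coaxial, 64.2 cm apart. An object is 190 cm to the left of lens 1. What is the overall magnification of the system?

m = -0.449

Lens 1: 1/d_i1 = 1/(38.6) − 1/(190) = 0.02064, so d_i1 = 48.44 cm; m₁ = −d_i1/d_o1 = -0.2549.
d_o2 = 64.2 − (48.44) = 15.76 cm.
Lens 2: 1/d_i2 = 1/(36.5) − 1/(15.76) = -0.03605, so d_i2 = -27.74 cm; m₂ = −d_i2/d_o2 = +1.760.
m = m₁·m₂ = (-0.2549)(+1.760) = -0.449.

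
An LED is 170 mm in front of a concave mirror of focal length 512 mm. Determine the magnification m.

1/d_i = 1/f − 1/d_o = 1/(512.0) − 1/(170) = -0.003929, so d_i = -254.5 mm.
m = −d_i/d_o = −(-254.5)/(170) = +1.50.
The image is virtual, upright and enlarged, behind the mirror.

m = +1.50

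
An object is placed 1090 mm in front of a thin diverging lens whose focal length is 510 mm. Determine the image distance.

347 mm

For a diverging lens, f = -510 mm.
Thin-lens equation: 1/q = 1/f − 1/p = 1/(-510.0) − 1/(1090) = -0.001961 − 0.0009174 = -0.002878, so q = -347 mm.
The image is virtual, upright and reduced, on the same side as the object.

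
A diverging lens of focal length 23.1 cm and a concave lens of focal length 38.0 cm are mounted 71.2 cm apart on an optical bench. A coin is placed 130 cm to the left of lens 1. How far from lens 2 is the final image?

26.8 cm

Lens 1 is diverging, so f₁ = −23.1 cm.
Lens 1: 1/d_i1 = 1/f₁ − 1/d_o1 = 1/(-23.1) − 1/(130) = -0.05098, so d_i1 = -19.61 cm.
The intermediate image is 19.61 cm to the left of lens 1 (virtual), which is 71.2 − (-19.61) = 90.81 cm to the left of lens 2, so d_o2 = +90.81 cm.
Lens 2 is diverging, so f₂ = −38.0 cm.
Lens 2: 1/d_i2 = 1/f₂ − 1/d_o2 = 1/(-38.0) − 1/(90.81) = -0.03733, so d_i2 = -26.8 cm.
The final image is virtual, 26.8 cm to the left of lens 2 (overall magnification ≈ 0.045).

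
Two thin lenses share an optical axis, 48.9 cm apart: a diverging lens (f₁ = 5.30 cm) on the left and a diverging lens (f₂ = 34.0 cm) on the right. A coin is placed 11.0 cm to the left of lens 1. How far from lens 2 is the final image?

Lens 1 is diverging, so f₁ = −5.30 cm.
Lens 1: 1/d_i1 = 1/f₁ − 1/d_o1 = 1/(-5.30) − 1/(11.0) = -0.2796, so d_i1 = -3.577 cm.
The intermediate image is 3.577 cm to the left of lens 1 (virtual), which is 48.9 − (-3.577) = 52.48 cm to the left of lens 2, so d_o2 = +52.48 cm.
Lens 2 is diverging, so f₂ = −34.0 cm.
Lens 2: 1/d_i2 = 1/f₂ − 1/d_o2 = 1/(-34.0) − 1/(52.48) = -0.04847, so d_i2 = -20.6 cm.
The final image is virtual, 20.6 cm to the left of lens 2 (overall magnification ≈ 0.13).

20.6 cm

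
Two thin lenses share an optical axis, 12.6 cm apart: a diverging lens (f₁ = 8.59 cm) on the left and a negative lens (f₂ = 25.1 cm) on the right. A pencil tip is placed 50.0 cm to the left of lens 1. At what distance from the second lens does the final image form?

Lens 1 is diverging, so f₁ = −8.59 cm.
Lens 1: 1/d_i1 = 1/f₁ − 1/d_o1 = 1/(-8.59) − 1/(50.0) = -0.1364, so d_i1 = -7.331 cm.
The intermediate image is 7.331 cm to the left of lens 1 (virtual), which is 12.6 − (-7.331) = 19.93 cm to the left of lens 2, so d_o2 = +19.93 cm.
Lens 2 is diverging, so f₂ = −25.1 cm.
Lens 2: 1/d_i2 = 1/f₂ − 1/d_o2 = 1/(-25.1) − 1/(19.93) = -0.09002, so d_i2 = -11.1 cm.
The final image is virtual, 11.1 cm to the left of lens 2 (overall magnification ≈ 0.082).

11.1 cm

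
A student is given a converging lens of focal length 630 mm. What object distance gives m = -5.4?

m = −d_i/d_o ⇒ d_i = −m·d_o.
1/f = 1/d_o + 1/d_i = 1/d_o − 1/(m·d_o) = (1 − 1/m)/d_o, so d_o = f(1 − 1/m) = (630.0)(1 − 1/(-5.4)) = 747 mm.

747 mm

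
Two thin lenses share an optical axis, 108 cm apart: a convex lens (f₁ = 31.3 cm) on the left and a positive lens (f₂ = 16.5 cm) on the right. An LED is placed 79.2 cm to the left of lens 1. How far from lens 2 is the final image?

Lens 1: 1/d_i1 = 1/f₁ − 1/d_o1 = 1/(31.3) − 1/(79.2) = 0.01932, so d_i1 = 51.75 cm.
The intermediate image is 51.75 cm to the right of lens 1, which is 108 − (51.75) = 56.25 cm to the left of lens 2, so d_o2 = +56.25 cm.
Lens 2: 1/d_i2 = 1/f₂ − 1/d_o2 = 1/(16.5) − 1/(56.25) = 0.04283, so d_i2 = 23.3 cm.
The final image is real, 23.3 cm to the right of lens 2 (overall magnification ≈ 0.27).

23.3 cm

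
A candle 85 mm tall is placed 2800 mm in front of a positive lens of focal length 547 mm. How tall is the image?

1/d_i = 1/f − 1/d_o = 1/(547.0) − 1/(2800) = 0.001471, so d_i = 679.8 mm.
m = −d_i/d_o = -0.2428.
|h_i| = |m|·h_o = 0.2428 × 85 = 20.6 mm. The image is real, inverted and reduced, on the far side of the lens.

20.6 mm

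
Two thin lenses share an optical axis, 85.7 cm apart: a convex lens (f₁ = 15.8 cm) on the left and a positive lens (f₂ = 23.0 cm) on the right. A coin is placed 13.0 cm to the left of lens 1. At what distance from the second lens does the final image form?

Lens 1: 1/d_i1 = 1/f₁ − 1/d_o1 = 1/(15.8) − 1/(13.0) = -0.01363, so d_i1 = -73.36 cm.
The intermediate image is 73.36 cm to the left of lens 1 (virtual), which is 85.7 − (-73.36) = 159.1 cm to the left of lens 2, so d_o2 = +159.1 cm.
Lens 2: 1/d_i2 = 1/f₂ − 1/d_o2 = 1/(23.0) − 1/(159.1) = 0.03719, so d_i2 = 26.9 cm.
The final image is real, 26.9 cm to the right of lens 2 (overall magnification ≈ -0.95).

26.9 cm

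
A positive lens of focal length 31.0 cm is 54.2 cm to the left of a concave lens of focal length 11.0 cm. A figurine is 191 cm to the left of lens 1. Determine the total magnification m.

Lens 1: 1/d_i1 = 1/(31.0) − 1/(191) = 0.02702, so d_i1 = 37.01 cm; m₁ = −d_i1/d_o1 = -0.1938.
d_o2 = 54.2 − (37.01) = 17.19 cm.
f₂ = −11.0 cm (diverging).
Lens 2: 1/d_i2 = 1/(-11.0) − 1/(17.19) = -0.1491, so d_i2 = -6.708 cm; m₂ = −d_i2/d_o2 = +0.3902.
m = m₁·m₂ = (-0.1938)(+0.3902) = -0.0756.

m = -0.0756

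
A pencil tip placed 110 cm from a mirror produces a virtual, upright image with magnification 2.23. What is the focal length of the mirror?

f = 199 cm (concave)

m = −d_i/d_o ⇒ d_i = −m·d_o = −(+2.23)·(110) = -245.3 cm.
1/f = 1/d_o + 1/d_i = 1/(110) + 1/(-245.3) = 0.005014, so f = 199 cm.
Since f is positive, the mirror is concave.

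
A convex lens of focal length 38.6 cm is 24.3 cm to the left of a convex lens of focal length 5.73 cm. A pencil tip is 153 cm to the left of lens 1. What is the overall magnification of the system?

Lens 1: 1/d_i1 = 1/(38.6) − 1/(153) = 0.01937, so d_i1 = 51.62 cm; m₁ = −d_i1/d_o1 = -0.3374.
d_o2 = 24.3 − (51.62) = -27.32 cm (virtual object).
Lens 2: 1/d_i2 = 1/(5.73) − 1/(-27.32) = 0.2111, so d_i2 = 4.737 cm; m₂ = −d_i2/d_o2 = +0.1734.
m = m₁·m₂ = (-0.3374)(+0.1734) = -0.0585.

m = -0.0585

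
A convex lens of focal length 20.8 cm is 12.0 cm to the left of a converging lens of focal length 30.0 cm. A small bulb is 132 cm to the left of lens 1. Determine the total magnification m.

m = -0.131

Lens 1: 1/d_i1 = 1/(20.8) − 1/(132) = 0.04050, so d_i1 = 24.69 cm; m₁ = −d_i1/d_o1 = -0.1870.
d_o2 = 12.0 − (24.69) = -12.69 cm (virtual object).
Lens 2: 1/d_i2 = 1/(30.0) − 1/(-12.69) = 0.1121, so d_i2 = 8.918 cm; m₂ = −d_i2/d_o2 = +0.7027.
m = m₁·m₂ = (-0.1870)(+0.7027) = -0.131.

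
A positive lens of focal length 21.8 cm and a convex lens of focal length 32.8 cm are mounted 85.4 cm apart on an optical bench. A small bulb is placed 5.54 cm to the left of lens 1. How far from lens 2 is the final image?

Lens 1: 1/d_i1 = 1/f₁ − 1/d_o1 = 1/(21.8) − 1/(5.54) = -0.1346, so d_i1 = -7.428 cm.
The intermediate image is 7.428 cm to the left of lens 1 (virtual), which is 85.4 − (-7.428) = 92.83 cm to the left of lens 2, so d_o2 = +92.83 cm.
Lens 2: 1/d_i2 = 1/f₂ − 1/d_o2 = 1/(32.8) − 1/(92.83) = 0.01972, so d_i2 = 50.7 cm.
The final image is real, 50.7 cm to the right of lens 2 (overall magnification ≈ -0.73).

50.7 cm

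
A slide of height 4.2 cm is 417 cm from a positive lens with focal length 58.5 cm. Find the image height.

0.685 cm

1/d_i = 1/f − 1/d_o = 1/(58.50) − 1/(417) = 0.01470, so d_i = 68.05 cm.
m = −d_i/d_o = -0.1632.
|h_i| = |m|·h_o = 0.1632 × 4.2 = 0.685 cm. The image is real, inverted and reduced, on the far side of the lens.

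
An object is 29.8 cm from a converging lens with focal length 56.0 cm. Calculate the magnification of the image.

1/d_i = 1/f − 1/d_o = 1/(56.00) − 1/(29.8) = -0.01570, so d_i = -63.69 cm.
m = −d_i/d_o = −(-63.69)/(29.8) = +2.14.
The image is virtual, upright and enlarged, on the same side as the object.

m = +2.14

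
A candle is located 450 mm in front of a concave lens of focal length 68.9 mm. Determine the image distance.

For a concave lens, f = -68.9 mm.
Thin-lens equation: 1/d_i = 1/f − 1/d_o = 1/(-68.90) − 1/(450) = -0.01451 − 0.002222 = -0.01674, so d_i = -59.8 mm.
The image is virtual, upright and reduced, on the same side as the object.

59.8 mm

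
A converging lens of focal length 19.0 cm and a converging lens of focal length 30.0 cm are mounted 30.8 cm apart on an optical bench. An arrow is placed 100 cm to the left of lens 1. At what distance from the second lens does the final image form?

9.72 cm

Lens 1: 1/d_i1 = 1/f₁ − 1/d_o1 = 1/(19.0) − 1/(100) = 0.04263, so d_i1 = 23.46 cm.
The intermediate image is 23.46 cm to the right of lens 1, which is 30.8 − (23.46) = 7.340 cm to the left of lens 2, so d_o2 = +7.340 cm.
Lens 2: 1/d_i2 = 1/f₂ − 1/d_o2 = 1/(30.0) − 1/(7.340) = -0.1029, so d_i2 = -9.72 cm.
The final image is virtual, 9.72 cm to the left of lens 2 (overall magnification ≈ -0.31).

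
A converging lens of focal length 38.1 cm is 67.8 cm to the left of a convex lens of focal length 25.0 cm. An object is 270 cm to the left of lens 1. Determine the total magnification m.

Lens 1: 1/d_i1 = 1/(38.1) − 1/(270) = 0.02254, so d_i1 = 44.36 cm; m₁ = −d_i1/d_o1 = -0.1643.
d_o2 = 67.8 − (44.36) = 23.44 cm.
Lens 2: 1/d_i2 = 1/(25.0) − 1/(23.44) = -0.002662, so d_i2 = -375.6 cm; m₂ = −d_i2/d_o2 = +16.03.
m = m₁·m₂ = (-0.1643)(+16.03) = -2.63.

m = -2.63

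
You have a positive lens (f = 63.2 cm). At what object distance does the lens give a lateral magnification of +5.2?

51.0 cm

m = −d_i/d_o ⇒ d_i = −m·d_o.
1/f = 1/d_o + 1/d_i = 1/d_o − 1/(m·d_o) = (1 − 1/m)/d_o, so d_o = f(1 − 1/m) = (63.20)(1 − 1/(+5.2)) = 51.0 cm.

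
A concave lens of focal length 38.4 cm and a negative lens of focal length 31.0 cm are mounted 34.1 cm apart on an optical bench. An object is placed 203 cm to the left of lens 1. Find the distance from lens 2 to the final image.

21.1 cm

Lens 1 is diverging, so f₁ = −38.4 cm.
Lens 1: 1/d_i1 = 1/f₁ − 1/d_o1 = 1/(-38.4) − 1/(203) = -0.03097, so d_i1 = -32.29 cm.
The intermediate image is 32.29 cm to the left of lens 1 (virtual), which is 34.1 − (-32.29) = 66.39 cm to the left of lens 2, so d_o2 = +66.39 cm.
Lens 2 is diverging, so f₂ = −31.0 cm.
Lens 2: 1/d_i2 = 1/f₂ − 1/d_o2 = 1/(-31.0) − 1/(66.39) = -0.04732, so d_i2 = -21.1 cm.
The final image is virtual, 21.1 cm to the left of lens 2 (overall magnification ≈ 0.051).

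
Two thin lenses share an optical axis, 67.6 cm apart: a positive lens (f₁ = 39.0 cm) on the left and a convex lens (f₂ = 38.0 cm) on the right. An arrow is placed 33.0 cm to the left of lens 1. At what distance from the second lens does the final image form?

43.9 cm

Lens 1: 1/d_i1 = 1/f₁ − 1/d_o1 = 1/(39.0) − 1/(33.0) = -0.004662, so d_i1 = -214.5 cm.
The intermediate image is 214.5 cm to the left of lens 1 (virtual), which is 67.6 − (-214.5) = 282.1 cm to the left of lens 2, so d_o2 = +282.1 cm.
Lens 2: 1/d_i2 = 1/f₂ − 1/d_o2 = 1/(38.0) − 1/(282.1) = 0.02277, so d_i2 = 43.9 cm.
The final image is real, 43.9 cm to the right of lens 2 (overall magnification ≈ -1.0).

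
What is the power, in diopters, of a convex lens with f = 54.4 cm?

f = 54.4 cm = 0.544 m.
P = 1/f = 1/(0.544 m) = +1.84 D.

P = +1.84 D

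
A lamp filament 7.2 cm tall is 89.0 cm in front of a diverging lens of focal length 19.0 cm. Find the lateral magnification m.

m = +0.176

For a diverging lens, f = -19.0 cm.
1/d_i = 1/f − 1/d_o = 1/(-19.00) − 1/(89.0) = -0.06387, so d_i = -15.66 cm.
m = −d_i/d_o = −(-15.66)/(89.0) = +0.176.
The image is virtual, upright and reduced, on the same side as the object.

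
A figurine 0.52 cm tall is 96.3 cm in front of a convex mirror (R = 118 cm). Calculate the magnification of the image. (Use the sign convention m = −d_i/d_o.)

m = +0.380

f = R/2 = 118/2 = 59.00 cm; for a convex mirror, f = -59.00 cm.
1/d_i = 1/f − 1/d_o = 1/(-59.00) − 1/(96.3) = -0.02733, so d_i = -36.59 cm.
m = −d_i/d_o = −(-36.59)/(96.3) = +0.380.
The image is virtual, upright and reduced, behind the mirror.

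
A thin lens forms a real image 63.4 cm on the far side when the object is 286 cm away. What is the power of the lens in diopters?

P = +1.93 D

d_i = +63.4 cm.
1/f = 1/d_o + 1/d_i = 1/(286) + 1/(63.4) = 0.01927 cm⁻¹.
f = 51.90 cm = 0.5190 m, so P = 1/f = +1.93 D.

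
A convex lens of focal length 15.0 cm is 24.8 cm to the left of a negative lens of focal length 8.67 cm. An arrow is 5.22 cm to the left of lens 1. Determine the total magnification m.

Lens 1: 1/d_i1 = 1/(15.0) − 1/(5.22) = -0.1249, so d_i1 = -8.006 cm; m₁ = −d_i1/d_o1 = +1.534.
d_o2 = 24.8 − (-8.006) = 32.81 cm.
f₂ = −8.67 cm (diverging).
Lens 2: 1/d_i2 = 1/(-8.67) − 1/(32.81) = -0.1458, so d_i2 = -6.858 cm; m₂ = −d_i2/d_o2 = +0.2090.
m = m₁·m₂ = (+1.534)(+0.2090) = +0.321.

m = +0.321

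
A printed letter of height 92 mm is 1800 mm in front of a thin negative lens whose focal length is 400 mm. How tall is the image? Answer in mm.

For a negative lens, f = -400 mm.
1/d_i = 1/f − 1/d_o = 1/(-400.0) − 1/(1800) = -0.003056, so d_i = -327.3 mm.
m = −d_i/d_o = +0.1818.
|h_i| = |m|·h_o = 0.1818 × 92 = 16.7 mm. The image is virtual, upright and reduced, on the same side as the object.

16.7 mm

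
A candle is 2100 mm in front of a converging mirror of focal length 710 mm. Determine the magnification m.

m = -0.511

1/d_i = 1/f − 1/d_o = 1/(710.0) − 1/(2100) = 0.0009323, so d_i = 1073 mm.
m = −d_i/d_o = −(1073)/(2100) = -0.511.
The image is real, inverted and reduced, in front of the mirror.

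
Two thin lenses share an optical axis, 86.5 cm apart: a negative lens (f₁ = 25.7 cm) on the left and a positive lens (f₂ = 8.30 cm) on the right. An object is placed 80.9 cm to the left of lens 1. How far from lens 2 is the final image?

9.01 cm

Lens 1 is diverging, so f₁ = −25.7 cm.
Lens 1: 1/d_i1 = 1/f₁ − 1/d_o1 = 1/(-25.7) − 1/(80.9) = -0.05127, so d_i1 = -19.50 cm.
The intermediate image is 19.50 cm to the left of lens 1 (virtual), which is 86.5 − (-19.50) = 106.0 cm to the left of lens 2, so d_o2 = +106.0 cm.
Lens 2: 1/d_i2 = 1/f₂ − 1/d_o2 = 1/(8.30) − 1/(106.0) = 0.1110, so d_i2 = 9.01 cm.
The final image is real, 9.01 cm to the right of lens 2 (overall magnification ≈ -0.020).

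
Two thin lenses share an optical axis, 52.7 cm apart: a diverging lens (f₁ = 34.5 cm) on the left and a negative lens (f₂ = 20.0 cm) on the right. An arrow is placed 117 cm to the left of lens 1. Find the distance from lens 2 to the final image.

Lens 1 is diverging, so f₁ = −34.5 cm.
Lens 1: 1/d_i1 = 1/f₁ − 1/d_o1 = 1/(-34.5) − 1/(117) = -0.03753, so d_i1 = -26.64 cm.
The intermediate image is 26.64 cm to the left of lens 1 (virtual), which is 52.7 − (-26.64) = 79.34 cm to the left of lens 2, so d_o2 = +79.34 cm.
Lens 2 is diverging, so f₂ = −20.0 cm.
Lens 2: 1/d_i2 = 1/f₂ − 1/d_o2 = 1/(-20.0) − 1/(79.34) = -0.06260, so d_i2 = -16.0 cm.
The final image is virtual, 16.0 cm to the left of lens 2 (overall magnification ≈ 0.046).

16.0 cm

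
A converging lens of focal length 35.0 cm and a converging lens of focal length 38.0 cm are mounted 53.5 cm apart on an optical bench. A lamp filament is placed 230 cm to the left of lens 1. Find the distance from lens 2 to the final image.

Lens 1: 1/d_i1 = 1/f₁ − 1/d_o1 = 1/(35.0) − 1/(230) = 0.02422, so d_i1 = 41.28 cm.
The intermediate image is 41.28 cm to the right of lens 1, which is 53.5 − (41.28) = 12.22 cm to the left of lens 2, so d_o2 = +12.22 cm.
Lens 2: 1/d_i2 = 1/f₂ − 1/d_o2 = 1/(38.0) − 1/(12.22) = -0.05552, so d_i2 = -18.0 cm.
The final image is virtual, 18.0 cm to the left of lens 2 (overall magnification ≈ -0.26).

18.0 cm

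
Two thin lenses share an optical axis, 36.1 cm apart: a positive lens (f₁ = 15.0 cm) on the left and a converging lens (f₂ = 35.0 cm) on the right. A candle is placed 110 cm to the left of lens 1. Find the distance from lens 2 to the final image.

Lens 1: 1/d_i1 = 1/f₁ − 1/d_o1 = 1/(15.0) − 1/(110) = 0.05758, so d_i1 = 17.37 cm.
The intermediate image is 17.37 cm to the right of lens 1, which is 36.1 − (17.37) = 18.73 cm to the left of lens 2, so d_o2 = +18.73 cm.
Lens 2: 1/d_i2 = 1/f₂ − 1/d_o2 = 1/(35.0) − 1/(18.73) = -0.02482, so d_i2 = -40.3 cm.
The final image is virtual, 40.3 cm to the left of lens 2 (overall magnification ≈ -0.34).

40.3 cm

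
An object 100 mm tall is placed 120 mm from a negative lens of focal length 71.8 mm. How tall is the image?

For a negative lens, f = -71.8 mm.
1/d_i = 1/f − 1/d_o = 1/(-71.80) − 1/(120) = -0.02226, so d_i = -44.92 mm.
m = −d_i/d_o = +0.3743.
|h_i| = |m|·h_o = 0.3743 × 100 = 37.4 mm. The image is virtual, upright and reduced, on the same side as the object.

37.4 mm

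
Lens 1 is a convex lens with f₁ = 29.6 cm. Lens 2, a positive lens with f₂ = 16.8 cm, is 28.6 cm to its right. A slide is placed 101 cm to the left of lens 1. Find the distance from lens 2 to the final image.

Lens 1: 1/d_i1 = 1/f₁ − 1/d_o1 = 1/(29.6) − 1/(101) = 0.02388, so d_i1 = 41.87 cm.
The intermediate image is 41.87 cm to the right of lens 1, which lies 13.27 cm to the right of lens 2 — a virtual object — so d_o2 = −13.27 cm.
Lens 2: 1/d_i2 = 1/f₂ − 1/d_o2 = 1/(16.8) − 1/(-13.27) = 0.1349, so d_i2 = 7.41 cm.
The final image is real, 7.41 cm to the right of lens 2 (overall magnification ≈ -0.23).

7.41 cm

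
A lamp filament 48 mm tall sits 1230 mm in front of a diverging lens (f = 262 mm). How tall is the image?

8.43 mm

For a diverging lens, f = -262 mm.
1/d_i = 1/f − 1/d_o = 1/(-262.0) − 1/(1230) = -0.004630, so d_i = -216.0 mm.
m = −d_i/d_o = +0.1756.
|h_i| = |m|·h_o = 0.1756 × 48 = 8.43 mm. The image is virtual, upright and reduced, on the same side as the object.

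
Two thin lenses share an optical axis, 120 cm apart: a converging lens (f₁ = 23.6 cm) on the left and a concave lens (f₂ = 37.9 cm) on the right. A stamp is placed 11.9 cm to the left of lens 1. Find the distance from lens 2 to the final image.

30.0 cm

Lens 1: 1/d_i1 = 1/f₁ − 1/d_o1 = 1/(23.6) − 1/(11.9) = -0.04166, so d_i1 = -24.00 cm.
The intermediate image is 24.00 cm to the left of lens 1 (virtual), which is 120 − (-24.00) = 144.0 cm to the left of lens 2, so d_o2 = +144.0 cm.
Lens 2 is diverging, so f₂ = −37.9 cm.
Lens 2: 1/d_i2 = 1/f₂ − 1/d_o2 = 1/(-37.9) − 1/(144.0) = -0.03333, so d_i2 = -30.0 cm.
The final image is virtual, 30.0 cm to the left of lens 2 (overall magnification ≈ 0.42).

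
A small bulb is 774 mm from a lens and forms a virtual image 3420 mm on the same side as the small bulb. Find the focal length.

Virtual image ⇒ d_i = −3420 mm.
1/f = 1/d_o + 1/d_i = 1/(774) + 1/(-3420) = 0.0009996, so f = 1000 mm.
Since f is positive, the lens is converging.

f = 1000 mm (converging)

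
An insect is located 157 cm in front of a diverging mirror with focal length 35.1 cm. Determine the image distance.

For a diverging mirror, f = -35.1 cm.
Mirror equation: 1/d_i = 1/f − 1/d_o = 1/(-35.10) − 1/(157) = -0.02849 − 0.006369 = -0.03486, so d_i = -28.7 cm.
The image is virtual, upright and reduced, behind the mirror.

28.7 cm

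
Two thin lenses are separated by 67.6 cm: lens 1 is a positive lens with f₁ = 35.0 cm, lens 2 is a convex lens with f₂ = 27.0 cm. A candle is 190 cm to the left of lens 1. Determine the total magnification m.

Lens 1: 1/d_i1 = 1/(35.0) − 1/(190) = 0.02331, so d_i1 = 42.90 cm; m₁ = −d_i1/d_o1 = -0.2258.
d_o2 = 67.6 − (42.90) = 24.70 cm.
Lens 2: 1/d_i2 = 1/(27.0) − 1/(24.70) = -0.003449, so d_i2 = -290.0 cm; m₂ = −d_i2/d_o2 = +11.74.
m = m₁·m₂ = (-0.2258)(+11.74) = -2.65.

m = -2.65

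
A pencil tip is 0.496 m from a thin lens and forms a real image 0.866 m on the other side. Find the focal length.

Real image ⇒ d_i = +0.866 m.
1/f = 1/d_o + 1/d_i = 1/(0.496) + 1/(0.866) = 3.171, so f = 0.315 m.
Since f is positive, the thin lens is converging.

f = 0.315 m (converging)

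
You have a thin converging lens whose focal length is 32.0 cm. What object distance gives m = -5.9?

37.4 cm

m = −d_i/d_o ⇒ d_i = −m·d_o.
1/f = 1/d_o + 1/d_i = 1/d_o − 1/(m·d_o) = (1 − 1/m)/d_o, so d_o = f(1 − 1/m) = (32.00)(1 − 1/(-5.9)) = 37.4 cm.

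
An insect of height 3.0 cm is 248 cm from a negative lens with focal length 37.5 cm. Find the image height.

For a negative lens, f = -37.5 cm.
1/d_i = 1/f − 1/d_o = 1/(-37.50) − 1/(248) = -0.03070, so d_i = -32.57 cm.
m = −d_i/d_o = +0.1313.
|h_i| = |m|·h_o = 0.1313 × 3.0 = 0.394 cm. The image is virtual, upright and reduced, on the same side as the object.

0.394 cm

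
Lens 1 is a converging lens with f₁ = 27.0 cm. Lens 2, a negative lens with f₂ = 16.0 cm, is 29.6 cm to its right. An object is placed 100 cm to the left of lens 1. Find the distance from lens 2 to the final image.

Lens 1: 1/d_i1 = 1/f₁ − 1/d_o1 = 1/(27.0) − 1/(100) = 0.02704, so d_i1 = 36.99 cm.
The intermediate image is 36.99 cm to the right of lens 1, which lies 7.390 cm to the right of lens 2 — a virtual object — so d_o2 = −7.390 cm.
Lens 2 is diverging, so f₂ = −16.0 cm.
Lens 2: 1/d_i2 = 1/f₂ − 1/d_o2 = 1/(-16.0) − 1/(-7.390) = 0.07282, so d_i2 = 13.7 cm.
The final image is real, 13.7 cm to the right of lens 2 (overall magnification ≈ -0.69).

13.7 cm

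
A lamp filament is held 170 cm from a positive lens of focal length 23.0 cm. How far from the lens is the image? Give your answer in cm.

Thin-lens equation: 1/d_i = 1/f − 1/d_o = 1/(23.00) − 1/(170) = 0.04348 − 0.005882 = 0.03760, so d_i = 26.6 cm.
The image is real, inverted and reduced, on the far side of the lens.

26.6 cm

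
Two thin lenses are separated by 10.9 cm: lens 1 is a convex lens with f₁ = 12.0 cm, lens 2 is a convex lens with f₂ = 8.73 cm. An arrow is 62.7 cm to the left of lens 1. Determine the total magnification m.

Lens 1: 1/d_i1 = 1/(12.0) − 1/(62.7) = 0.06738, so d_i1 = 14.84 cm; m₁ = −d_i1/d_o1 = -0.2367.
d_o2 = 10.9 − (14.84) = -3.940 cm (virtual object).
Lens 2: 1/d_i2 = 1/(8.73) − 1/(-3.940) = 0.3684, so d_i2 = 2.715 cm; m₂ = −d_i2/d_o2 = +0.6890.
m = m₁·m₂ = (-0.2367)(+0.6890) = -0.163.

m = -0.163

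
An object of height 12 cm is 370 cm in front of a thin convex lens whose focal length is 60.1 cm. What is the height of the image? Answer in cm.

1/d_i = 1/f − 1/d_o = 1/(60.10) − 1/(370) = 0.01394, so d_i = 71.76 cm.
m = −d_i/d_o = -0.1939.
|h_i| = |m|·h_o = 0.1939 × 12 = 2.33 cm. The image is real, inverted and reduced, on the far side of the lens.

2.33 cm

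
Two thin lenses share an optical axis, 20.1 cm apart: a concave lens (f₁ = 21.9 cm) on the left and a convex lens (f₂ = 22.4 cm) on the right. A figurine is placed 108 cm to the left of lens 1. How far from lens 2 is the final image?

53.9 cm

Lens 1 is diverging, so f₁ = −21.9 cm.
Lens 1: 1/d_i1 = 1/f₁ − 1/d_o1 = 1/(-21.9) − 1/(108) = -0.05492, so d_i1 = -18.21 cm.
The intermediate image is 18.21 cm to the left of lens 1 (virtual), which is 20.1 − (-18.21) = 38.31 cm to the left of lens 2, so d_o2 = +38.31 cm.
Lens 2: 1/d_i2 = 1/f₂ − 1/d_o2 = 1/(22.4) − 1/(38.31) = 0.01854, so d_i2 = 53.9 cm.
The final image is real, 53.9 cm to the right of lens 2 (overall magnification ≈ -0.24).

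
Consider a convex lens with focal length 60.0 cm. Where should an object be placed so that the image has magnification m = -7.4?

68.1 cm

m = −d_i/d_o ⇒ d_i = −m·d_o.
1/f = 1/d_o + 1/d_i = 1/d_o − 1/(m·d_o) = (1 − 1/m)/d_o, so d_o = f(1 − 1/m) = (60.00)(1 − 1/(-7.4)) = 68.1 cm.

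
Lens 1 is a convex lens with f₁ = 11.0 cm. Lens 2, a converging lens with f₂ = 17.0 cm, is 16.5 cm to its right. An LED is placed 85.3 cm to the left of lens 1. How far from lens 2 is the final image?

5.01 cm

Lens 1: 1/d_i1 = 1/f₁ − 1/d_o1 = 1/(11.0) − 1/(85.3) = 0.07919, so d_i1 = 12.63 cm.
The intermediate image is 12.63 cm to the right of lens 1, which is 16.5 − (12.63) = 3.870 cm to the left of lens 2, so d_o2 = +3.870 cm.
Lens 2: 1/d_i2 = 1/f₂ − 1/d_o2 = 1/(17.0) − 1/(3.870) = -0.1996, so d_i2 = -5.01 cm.
The final image is virtual, 5.01 cm to the left of lens 2 (overall magnification ≈ -0.19).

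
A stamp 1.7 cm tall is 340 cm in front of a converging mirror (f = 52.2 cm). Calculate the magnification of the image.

1/d_i = 1/f − 1/d_o = 1/(52.20) − 1/(340) = 0.01622, so d_i = 61.67 cm.
m = −d_i/d_o = −(61.67)/(340) = -0.181.
The image is real, inverted and reduced, in front of the mirror.

m = -0.181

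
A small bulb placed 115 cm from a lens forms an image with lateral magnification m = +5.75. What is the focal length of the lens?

f = 139 cm (converging)

m = −d_i/d_o ⇒ d_i = −m·d_o = −(+5.75)·(115) = -661.2 cm.
1/f = 1/d_o + 1/d_i = 1/(115) + 1/(-661.2) = 0.007183, so f = 139 cm.
Since f is positive, the lens is converging.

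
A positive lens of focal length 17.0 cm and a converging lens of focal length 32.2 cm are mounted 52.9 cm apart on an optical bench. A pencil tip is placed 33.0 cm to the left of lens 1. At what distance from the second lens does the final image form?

40.0 cm

Lens 1: 1/d_i1 = 1/f₁ − 1/d_o1 = 1/(17.0) − 1/(33.0) = 0.02852, so d_i1 = 35.06 cm.
The intermediate image is 35.06 cm to the right of lens 1, which is 52.9 − (35.06) = 17.84 cm to the left of lens 2, so d_o2 = +17.84 cm.
Lens 2: 1/d_i2 = 1/f₂ − 1/d_o2 = 1/(32.2) − 1/(17.84) = -0.02500, so d_i2 = -40.0 cm.
The final image is virtual, 40.0 cm to the left of lens 2 (overall magnification ≈ -2.4).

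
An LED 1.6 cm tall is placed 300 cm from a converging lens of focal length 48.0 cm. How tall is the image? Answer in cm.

1/d_i = 1/f − 1/d_o = 1/(48.00) − 1/(300) = 0.01750, so d_i = 57.14 cm.
m = −d_i/d_o = -0.1905.
|h_i| = |m|·h_o = 0.1905 × 1.6 = 0.305 cm. The image is real, inverted and reduced, on the far side of the lens.

0.305 cm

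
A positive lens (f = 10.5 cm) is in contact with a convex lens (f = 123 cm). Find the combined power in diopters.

P₁ = 1/f₁ = 1/(0.105 m) = +9.524 D; P₂ = 1/f₂ = 1/(1.23 m) = +0.8130 D.
For thin lenses in contact, P = P₁ + P₂ = (+9.524) + (+0.8130) = +10.3 D.

P = +10.3 D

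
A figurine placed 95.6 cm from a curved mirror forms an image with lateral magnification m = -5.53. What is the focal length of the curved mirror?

m = −d_i/d_o ⇒ d_i = −m·d_o = −(-5.53)·(95.6) = 528.7 cm.
1/f = 1/d_o + 1/d_i = 1/(95.6) + 1/(528.7) = 0.01235, so f = 81.0 cm.
Since f is positive, the curved mirror is concave.

f = 81.0 cm (concave)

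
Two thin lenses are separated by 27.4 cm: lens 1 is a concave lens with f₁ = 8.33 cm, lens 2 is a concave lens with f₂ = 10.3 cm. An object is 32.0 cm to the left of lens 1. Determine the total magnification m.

m = +0.0480

f₁ = −8.33 cm (diverging).
Lens 1: 1/d_i1 = 1/(-8.33) − 1/(32.0) = -0.1513, so d_i1 = -6.609 cm; m₁ = −d_i1/d_o1 = +0.2065.
d_o2 = 27.4 − (-6.609) = 34.01 cm.
f₂ = −10.3 cm (diverging).
Lens 2: 1/d_i2 = 1/(-10.3) − 1/(34.01) = -0.1265, so d_i2 = -7.906 cm; m₂ = −d_i2/d_o2 = +0.2325.
m = m₁·m₂ = (+0.2065)(+0.2325) = +0.0480.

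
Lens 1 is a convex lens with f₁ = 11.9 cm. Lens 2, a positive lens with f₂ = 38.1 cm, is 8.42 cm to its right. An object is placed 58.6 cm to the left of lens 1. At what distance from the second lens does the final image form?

Lens 1: 1/d_i1 = 1/f₁ − 1/d_o1 = 1/(11.9) − 1/(58.6) = 0.06697, so d_i1 = 14.93 cm.
The intermediate image is 14.93 cm to the right of lens 1, which lies 6.510 cm to the right of lens 2 — a virtual object — so d_o2 = −6.510 cm.
Lens 2: 1/d_i2 = 1/f₂ − 1/d_o2 = 1/(38.1) − 1/(-6.510) = 0.1799, so d_i2 = 5.56 cm.
The final image is real, 5.56 cm to the right of lens 2 (overall magnification ≈ -0.22).

5.56 cm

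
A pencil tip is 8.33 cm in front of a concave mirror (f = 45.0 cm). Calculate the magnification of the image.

1/d_i = 1/f − 1/d_o = 1/(45.00) − 1/(8.33) = -0.09783, so d_i = -10.22 cm.
m = −d_i/d_o = −(-10.22)/(8.33) = +1.23.
The image is virtual, upright and enlarged, behind the mirror.

m = +1.23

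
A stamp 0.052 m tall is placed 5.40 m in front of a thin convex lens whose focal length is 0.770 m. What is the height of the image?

1/d_i = 1/f − 1/d_o = 1/(0.7700) − 1/(5.40) = 1.114, so d_i = 0.8981 m.
m = −d_i/d_o = -0.1663.
|h_i| = |m|·h_o = 0.1663 × 0.052 = 0.00865 m. The image is real, inverted and reduced, on the far side of the lens.

0.00865 m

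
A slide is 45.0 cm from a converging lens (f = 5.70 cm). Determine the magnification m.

1/d_i = 1/f − 1/d_o = 1/(5.700) − 1/(45.0) = 0.1532, so d_i = 6.527 cm.
m = −d_i/d_o = −(6.527)/(45.0) = -0.145.
The image is real, inverted and reduced, on the far side of the lens.

m = -0.145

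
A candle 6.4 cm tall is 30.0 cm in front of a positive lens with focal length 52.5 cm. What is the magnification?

1/d_i = 1/f − 1/d_o = 1/(52.50) − 1/(30.0) = -0.01429, so d_i = -70.00 cm.
m = −d_i/d_o = −(-70.00)/(30.0) = +2.33.
The image is virtual, upright and enlarged, on the same side as the object.

m = +2.33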